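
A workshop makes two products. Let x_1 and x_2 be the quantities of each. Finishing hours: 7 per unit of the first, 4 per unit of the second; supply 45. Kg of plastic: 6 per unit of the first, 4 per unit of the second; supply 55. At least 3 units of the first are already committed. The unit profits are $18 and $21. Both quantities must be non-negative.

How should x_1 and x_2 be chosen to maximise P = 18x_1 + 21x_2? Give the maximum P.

The binding constraints are 7x_1 + 4x_2 = 45 and x_1 = 3.
Solving simultaneously gives x_1 = 3, x_2 = 6.

x_1 = 3, x_2 = 6, maximum P = 180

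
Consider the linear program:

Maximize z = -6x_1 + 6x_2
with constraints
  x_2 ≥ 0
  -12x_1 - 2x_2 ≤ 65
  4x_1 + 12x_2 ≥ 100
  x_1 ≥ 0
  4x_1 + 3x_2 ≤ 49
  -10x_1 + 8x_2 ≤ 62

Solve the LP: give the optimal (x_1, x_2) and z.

x_1 = 103/31, x_2 = 369/31, maximum z = 1596/31

Feasible corners and z = -6x_1 + 6x_2:
  (8, 17/3) → z = -14
  (7/19, 156/19) → z = 894/19
  (103/31, 369/31) → z = 1596/31

The binding constraints are 4x_1 + 3x_2 = 49 and -10x_1 + 8x_2 = 62.
Solving simultaneously gives x_1 = 103/31, x_2 = 369/31.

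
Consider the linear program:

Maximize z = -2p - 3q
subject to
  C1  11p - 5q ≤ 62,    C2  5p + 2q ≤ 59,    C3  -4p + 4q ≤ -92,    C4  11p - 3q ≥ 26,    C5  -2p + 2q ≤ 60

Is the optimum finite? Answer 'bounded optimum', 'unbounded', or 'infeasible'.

The boundaries 11p - 5q = 62 and 5p + 2q = 59 meet at (419/47, 339/47), but that point violates -4p + 4q ≤ -92. Every candidate vertex is excluded by some other constraint, so the feasible region is empty.

infeasible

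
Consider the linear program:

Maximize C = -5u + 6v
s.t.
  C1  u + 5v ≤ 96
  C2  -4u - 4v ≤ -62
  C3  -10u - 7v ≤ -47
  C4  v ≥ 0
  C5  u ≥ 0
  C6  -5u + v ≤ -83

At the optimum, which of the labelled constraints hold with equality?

C1 and C6

Vertices and C = -5u + 6v:
  (96, 0) → C = -480
  (511/26, 397/26) → C = -173/26
  (83/5, 0) → C = -83

The maximum is at (511/26, 397/26). Substituting into each constraint, equality holds for C1 and C6; the remaining constraints have slack.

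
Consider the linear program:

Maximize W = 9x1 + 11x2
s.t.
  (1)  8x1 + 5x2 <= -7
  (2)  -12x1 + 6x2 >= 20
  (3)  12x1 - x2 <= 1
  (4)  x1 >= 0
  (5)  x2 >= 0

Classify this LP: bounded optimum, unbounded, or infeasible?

The boundaries 8x1 + 5x2 = -7 and -12x1 + 6x2 = 20 meet at (-71/54, 19/27), but that point violates x1 ≥ 0. Every candidate vertex is excluded by some other constraint, so the feasible region is empty.

infeasible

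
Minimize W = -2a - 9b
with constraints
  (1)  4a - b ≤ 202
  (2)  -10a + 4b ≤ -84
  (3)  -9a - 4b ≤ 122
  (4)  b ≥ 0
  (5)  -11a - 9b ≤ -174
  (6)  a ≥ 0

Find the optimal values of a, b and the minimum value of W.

Extreme points and W = -2a - 9b:
  (362/3, 842/3) → W = -8302/3
  (101/2, 0) → W = -101
  (726/67, 408/67) → W = -5124/67
  (174/11, 0) → W = -348/11

The binding constraints are 4a - b = 202 and -10a + 4b = -84.
Solving simultaneously gives a = 362/3, b = 842/3.

a = 362/3, b = 842/3, minimum W = -8302/3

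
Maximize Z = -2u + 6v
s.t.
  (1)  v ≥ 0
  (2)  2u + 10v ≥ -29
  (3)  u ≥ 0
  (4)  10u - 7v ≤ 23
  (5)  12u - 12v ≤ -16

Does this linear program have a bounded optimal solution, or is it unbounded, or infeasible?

From the feasible point (0, 4/3), moving in the direction (0, 1) keeps every constraint satisfied while Z increases without bound.

unbounded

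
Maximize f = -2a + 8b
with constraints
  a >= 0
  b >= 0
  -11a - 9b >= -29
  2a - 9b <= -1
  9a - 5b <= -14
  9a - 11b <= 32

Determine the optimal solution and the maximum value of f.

Feasible corners and f = -2a + 8b:
  (0, 29/9) → f = 232/9
  (0, 14/5) → f = 112/5
  (19/136, 415/136) → f = 1641/68

The binding constraints are a = 0 and -11a - 9b = -29.
Solving simultaneously gives a = 0, b = 29/9.

a = 0, b = 29/9, maximum f = 232/9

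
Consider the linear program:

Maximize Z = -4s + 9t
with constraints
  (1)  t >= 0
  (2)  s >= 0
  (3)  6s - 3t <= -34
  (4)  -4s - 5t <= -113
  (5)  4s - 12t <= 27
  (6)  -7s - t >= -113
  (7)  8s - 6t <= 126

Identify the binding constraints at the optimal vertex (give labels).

(2) and (6)

Feasible corners and Z = -4s + 9t:
  (0, 113/5) → Z = 1017/5
  (0, 113) → Z = 1017
  (169/42, 407/21) → Z = 475/3
  (305/27, 916/27) → Z = 7024/27

The maximum is at (0, 113). Substituting into each constraint, equality holds for (2) and (6); the remaining constraints have slack.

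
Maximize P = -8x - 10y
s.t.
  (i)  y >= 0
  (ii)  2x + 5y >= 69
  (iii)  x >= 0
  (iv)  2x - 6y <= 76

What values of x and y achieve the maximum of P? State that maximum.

Vertices and P = -8x - 10y:
  (69/2, 0) → P = -276
  (38, 0) → P = -304
  (0, 69/5) → P = -138
The feasible region is unbounded (it extends along (0, 1), (3, 1)), but P strictly decreases along every unbounded feasible direction, so there is no improving ray and the maximum is attained at a vertex.

The binding constraints are 2x + 5y = 69 and x = 0.
Solving simultaneously gives x = 0, y = 69/5.

x = 0, y = 69/5, maximum P = -138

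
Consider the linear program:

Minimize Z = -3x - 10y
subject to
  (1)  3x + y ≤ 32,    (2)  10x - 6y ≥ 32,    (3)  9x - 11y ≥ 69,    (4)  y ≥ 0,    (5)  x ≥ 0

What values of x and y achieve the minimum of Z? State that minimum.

x = 421/42, y = 27/14, minimum Z = -691/14

Corner points and Z = -3x - 10y:
  (421/42, 27/14) → Z = -691/14
  (32/3, 0) → Z = -32
  (23/3, 0) → Z = -23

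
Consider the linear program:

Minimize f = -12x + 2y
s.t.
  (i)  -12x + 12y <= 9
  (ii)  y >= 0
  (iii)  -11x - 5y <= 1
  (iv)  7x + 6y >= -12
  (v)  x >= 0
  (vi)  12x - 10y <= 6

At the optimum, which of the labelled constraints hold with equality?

(i) and (vi)

Extreme points and f = -12x + 2y:
  (0, 3/4) → f = 3/2
  (27/4, 15/2) → f = -66
  (0, 0) → f = 0
  (1/2, 0) → f = -6

The minimum is at (27/4, 15/2). Substituting into each constraint, equality holds for (i) and (vi); the remaining constraints have slack.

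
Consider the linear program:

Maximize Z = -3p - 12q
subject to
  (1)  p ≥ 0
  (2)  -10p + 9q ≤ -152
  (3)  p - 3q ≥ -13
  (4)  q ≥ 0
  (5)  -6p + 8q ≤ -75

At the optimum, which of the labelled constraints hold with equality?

(2) and (4)

Feasible corners and Z = -3p - 12q:
  (76/5, 0) → Z = -228/5
  (541/26, 81/13) → Z = -3567/26
  (329/10, 153/10) → Z = -2823/10
The feasible region is unbounded (it extends along (3, 1), (1, 0)), but Z strictly decreases along every unbounded feasible direction, so there is no improving ray and the maximum is attained at a vertex.

The maximum is at (76/5, 0). Substituting into each constraint, equality holds for (2) and (4); the remaining constraints have slack.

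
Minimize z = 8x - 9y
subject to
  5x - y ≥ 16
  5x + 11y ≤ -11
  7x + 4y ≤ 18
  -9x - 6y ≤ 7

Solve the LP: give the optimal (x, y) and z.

x = 11/4, y = -9/4, minimum z = 169/4

Corner points and z = 8x - 9y:
  (11/4, -9/4) → z = 169/4
  (89/39, -179/39) → z = 2323/39
  (242/57, -167/57) → z = 181/3
  (68/3, -211/6) → z = 2987/6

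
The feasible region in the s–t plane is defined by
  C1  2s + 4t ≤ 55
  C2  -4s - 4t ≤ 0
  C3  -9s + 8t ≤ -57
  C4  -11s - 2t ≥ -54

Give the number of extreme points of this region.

3

Of the 6 pairwise boundary intersections, those satisfying every inequality are:
  (57/17, -57/17)
  (6, -6)
  (273/53, -141/106)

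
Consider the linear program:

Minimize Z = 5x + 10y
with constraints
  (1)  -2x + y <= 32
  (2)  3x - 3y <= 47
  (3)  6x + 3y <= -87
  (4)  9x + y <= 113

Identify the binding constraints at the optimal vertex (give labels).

Corner points and Z = 5x + 10y:
  (-143/3, -190/3) → Z = -2615/3
  (-61/4, 3/2) → Z = -245/4
  (-40/9, -181/9) → Z = -670/3

The minimum is at (-143/3, -190/3). Substituting into each constraint, equality holds for (1) and (2); the remaining constraints have slack.

(1) and (2)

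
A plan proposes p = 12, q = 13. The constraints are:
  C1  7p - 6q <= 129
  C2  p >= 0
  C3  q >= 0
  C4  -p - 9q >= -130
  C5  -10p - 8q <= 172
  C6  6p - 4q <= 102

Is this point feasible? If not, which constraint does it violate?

feasible

C1: 6 ≤ 129 ✓
C2: 12 ≥ 0 ✓
C3: 13 ≥ 0 ✓
C4: -129 ≥ -130 ✓
C5: -224 ≤ 172 ✓
C6: 20 ≤ 102 ✓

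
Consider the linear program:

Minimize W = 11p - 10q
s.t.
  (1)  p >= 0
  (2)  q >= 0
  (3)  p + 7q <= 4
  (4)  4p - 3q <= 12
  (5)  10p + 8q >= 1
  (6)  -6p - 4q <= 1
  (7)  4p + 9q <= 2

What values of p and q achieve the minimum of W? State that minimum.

Corner points and W = 11p - 10q:
  (0, 1/8) → W = -5/4
  (0, 2/9) → W = -20/9
  (1/10, 0) → W = 11/10
  (1/2, 0) → W = 11/2

p = 0, q = 2/9, minimum W = -20/9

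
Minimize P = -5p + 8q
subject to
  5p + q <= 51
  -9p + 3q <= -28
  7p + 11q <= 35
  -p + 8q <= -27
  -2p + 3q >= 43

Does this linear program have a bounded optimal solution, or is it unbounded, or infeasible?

The boundaries 5p + q = 51 and 7p + 11q = 35 meet at (263/24, -91/24), but that point violates -2p + 3q ≥ 43. Every candidate vertex is excluded by some other constraint, so the feasible region is empty.

infeasible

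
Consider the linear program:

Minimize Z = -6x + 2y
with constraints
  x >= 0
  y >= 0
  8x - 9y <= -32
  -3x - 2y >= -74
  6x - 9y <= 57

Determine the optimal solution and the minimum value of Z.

x = 14, y = 16, minimum Z = -52

Corner points and Z = -6x + 2y:
  (0, 32/9) → Z = 64/9
  (0, 37) → Z = 74
  (14, 16) → Z = -52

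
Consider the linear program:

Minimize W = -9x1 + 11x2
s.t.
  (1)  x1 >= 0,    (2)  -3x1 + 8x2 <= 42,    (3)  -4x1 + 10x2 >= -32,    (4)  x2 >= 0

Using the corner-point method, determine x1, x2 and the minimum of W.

x1 = 338, x2 = 132, minimum W = -1590

Feasible corners and W = -9x1 + 11x2:
  (0, 21/4) → W = 231/4
  (0, 0) → W = 0
  (338, 132) → W = -1590
  (8, 0) → W = -72

The binding constraints are -3x1 + 8x2 = 42 and -4x1 + 10x2 = -32.
Solving simultaneously gives x1 = 338, x2 = 132.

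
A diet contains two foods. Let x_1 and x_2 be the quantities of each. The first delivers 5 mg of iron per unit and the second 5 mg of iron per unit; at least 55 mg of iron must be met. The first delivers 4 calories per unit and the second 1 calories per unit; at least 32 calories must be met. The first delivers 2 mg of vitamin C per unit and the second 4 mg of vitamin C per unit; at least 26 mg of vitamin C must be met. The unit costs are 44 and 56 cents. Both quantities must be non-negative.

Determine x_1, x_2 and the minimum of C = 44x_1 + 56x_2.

The feasible region is unbounded (it extends along (0, 1), (1, 0)), but C strictly increases along every unbounded feasible direction, so there is no improving ray and the minimum is attained at a vertex.

The binding constraints are 5x_1 + 5x_2 = 55 and 2x_1 + 4x_2 = 26.
Solving simultaneously gives x_1 = 9, x_2 = 2.

x_1 = 9, x_2 = 2, minimum C = 508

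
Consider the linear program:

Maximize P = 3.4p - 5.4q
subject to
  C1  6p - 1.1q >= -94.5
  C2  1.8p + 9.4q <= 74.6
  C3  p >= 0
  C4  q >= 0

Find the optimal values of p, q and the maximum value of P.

p = 373/9, q = 0, maximum P = 6341/45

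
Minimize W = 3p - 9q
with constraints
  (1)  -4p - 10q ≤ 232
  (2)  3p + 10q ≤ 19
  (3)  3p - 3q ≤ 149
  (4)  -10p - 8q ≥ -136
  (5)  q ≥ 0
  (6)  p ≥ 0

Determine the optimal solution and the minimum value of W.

p = 0, q = 19/10, minimum W = -171/10

Vertices and W = 3p - 9q:
  (19/3, 0) → W = 19
  (0, 19/10) → W = -171/10
  (0, 0) → W = 0

At the optimal vertex, 3p + 10q = 19 and p = 0.
Solving simultaneously gives p = 0, q = 19/10.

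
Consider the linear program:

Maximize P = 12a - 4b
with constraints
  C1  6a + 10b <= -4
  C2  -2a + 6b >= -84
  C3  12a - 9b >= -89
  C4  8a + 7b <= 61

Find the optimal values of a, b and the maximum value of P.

Feasible corners and P = 12a - 4b:
  (102/7, -64/7) → P = 1480/7
  (-463/87, 81/29) → P = -2176/29
  (-215/9, -593/27) → P = -5368/27

a = 102/7, b = -64/7, maximum P = 1480/7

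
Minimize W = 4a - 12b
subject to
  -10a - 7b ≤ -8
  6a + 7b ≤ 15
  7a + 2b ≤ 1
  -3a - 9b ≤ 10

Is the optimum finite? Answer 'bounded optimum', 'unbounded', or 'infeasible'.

Corner points and W = 4a - 12b:
  (-7/4, 51/14) → W = -355/7
  (-9/29, 46/29) → W = -588/29
  (-23/37, 99/37) → W = -1280/37
The feasible region has finitely many vertices and no improving ray; the minimum is -355/7 at (-7/4, 51/14).

bounded optimum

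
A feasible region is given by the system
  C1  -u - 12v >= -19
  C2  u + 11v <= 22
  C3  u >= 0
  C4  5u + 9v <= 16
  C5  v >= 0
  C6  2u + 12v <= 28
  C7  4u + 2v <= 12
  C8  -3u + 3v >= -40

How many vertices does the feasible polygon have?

Intersecting each pair of boundary lines and keeping only the points that satisfy every inequality leaves:
  (0, 19/12)
  (7/17, 79/51)
  (0, 0)
  (38/13, 2/13)
  (3, 0)

5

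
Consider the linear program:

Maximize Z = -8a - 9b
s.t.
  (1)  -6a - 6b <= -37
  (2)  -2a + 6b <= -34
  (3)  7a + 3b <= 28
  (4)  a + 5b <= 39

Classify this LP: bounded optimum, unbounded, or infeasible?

The boundaries -6a - 6b = -37 and -2a + 6b = -34 meet at (71/8, -65/24), but that point violates 7a + 3b ≤ 28. Every candidate vertex is excluded by some other constraint, so the feasible region is empty.

infeasible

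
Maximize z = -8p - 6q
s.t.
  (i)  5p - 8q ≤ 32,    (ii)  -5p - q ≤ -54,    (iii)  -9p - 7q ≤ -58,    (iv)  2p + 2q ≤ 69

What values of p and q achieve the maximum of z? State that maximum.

Extreme points and z = -8p - 6q:
  (464/45, 22/9) → z = -4372/45
  (308/13, 281/26) → z = -3307/13
  (39/8, 237/8) → z = -867/4

p = 464/45, q = 22/9, maximum z = -4372/45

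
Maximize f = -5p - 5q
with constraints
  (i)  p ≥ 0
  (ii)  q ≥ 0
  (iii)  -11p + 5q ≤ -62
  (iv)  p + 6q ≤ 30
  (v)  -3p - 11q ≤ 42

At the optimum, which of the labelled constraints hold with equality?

Vertices and f = -5p - 5q:
  (62/11, 0) → f = -310/11
  (30, 0) → f = -150
  (522/71, 268/71) → f = -3950/71

The maximum is at (62/11, 0). Substituting into each constraint, equality holds for (ii) and (iii); the remaining constraints have slack.

(ii) and (iii)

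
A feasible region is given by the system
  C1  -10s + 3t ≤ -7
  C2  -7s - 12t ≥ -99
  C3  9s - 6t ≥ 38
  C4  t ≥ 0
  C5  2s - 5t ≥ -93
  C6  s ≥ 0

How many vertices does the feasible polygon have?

3

Of the 15 pairwise boundary intersections, those satisfying every inequality are:
  (7, 25/6)
  (99/7, 0)
  (38/9, 0)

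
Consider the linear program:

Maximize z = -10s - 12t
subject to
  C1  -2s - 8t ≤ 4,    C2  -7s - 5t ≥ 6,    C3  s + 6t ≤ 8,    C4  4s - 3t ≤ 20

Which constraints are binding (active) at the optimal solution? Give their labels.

C1 and C3

Vertices and z = -10s - 12t:
  (-14/23, -8/23) → z = 236/23
  (-22, 5) → z = 160
  (-76/37, 62/37) → z = 16/37

The maximum is at (-22, 5). Substituting into each constraint, equality holds for C1 and C3; the remaining constraints have slack.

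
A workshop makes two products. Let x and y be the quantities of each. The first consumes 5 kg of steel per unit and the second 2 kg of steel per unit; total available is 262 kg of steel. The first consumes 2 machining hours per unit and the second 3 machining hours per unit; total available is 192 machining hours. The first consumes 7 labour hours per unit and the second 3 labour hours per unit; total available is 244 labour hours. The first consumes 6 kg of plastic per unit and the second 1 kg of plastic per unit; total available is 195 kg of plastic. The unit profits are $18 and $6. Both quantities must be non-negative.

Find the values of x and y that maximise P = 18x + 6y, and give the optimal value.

Corner points and P = 18x + 6y:
  (0, 0) → P = 0
  (0, 64) → P = 384
  (65/2, 0) → P = 585
  (52/5, 856/15) → P = 2648/5
  (31, 9) → P = 612

At the optimal vertex, 7x + 3y = 244 and 6x + y = 195.
Solving simultaneously gives x = 31, y = 9.

x = 31, y = 9, maximum P = 612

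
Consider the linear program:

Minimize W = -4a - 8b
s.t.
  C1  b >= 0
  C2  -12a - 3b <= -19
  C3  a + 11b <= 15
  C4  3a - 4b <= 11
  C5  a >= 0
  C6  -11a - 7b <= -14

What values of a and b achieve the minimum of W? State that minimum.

a = 181/37, b = 34/37, minimum W = -996/37

Vertices and W = -4a - 8b:
  (19/12, 0) → W = -19/3
  (11/3, 0) → W = -44/3
  (164/129, 161/129) → W = -648/43
  (181/37, 34/37) → W = -996/37

At the optimal vertex, a + 11b = 15 and 3a - 4b = 11.
Solving simultaneously gives a = 181/37, b = 34/37.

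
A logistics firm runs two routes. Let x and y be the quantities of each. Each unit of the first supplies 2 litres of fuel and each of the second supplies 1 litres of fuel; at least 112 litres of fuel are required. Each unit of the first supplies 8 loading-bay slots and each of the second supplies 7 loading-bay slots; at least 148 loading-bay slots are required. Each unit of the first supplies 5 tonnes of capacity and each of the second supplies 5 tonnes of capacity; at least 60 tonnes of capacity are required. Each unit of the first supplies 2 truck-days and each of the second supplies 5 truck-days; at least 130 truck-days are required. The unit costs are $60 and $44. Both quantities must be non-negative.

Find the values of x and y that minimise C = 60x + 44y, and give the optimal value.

x = 215/4, y = 9/2, minimum C = 3423

Corner points and C = 60x + 44y:
  (0, 112) → C = 4928
  (65, 0) → C = 3900
  (215/4, 9/2) → C = 3423
The feasible region is unbounded (it extends along (0, 1), (1, 0)), but C strictly increases along every unbounded feasible direction, so there is no improving ray and the minimum is attained at a vertex.

At the optimal vertex, 2x + y = 112 and 2x + 5y = 130.
Solving simultaneously gives x = 215/4, y = 9/2.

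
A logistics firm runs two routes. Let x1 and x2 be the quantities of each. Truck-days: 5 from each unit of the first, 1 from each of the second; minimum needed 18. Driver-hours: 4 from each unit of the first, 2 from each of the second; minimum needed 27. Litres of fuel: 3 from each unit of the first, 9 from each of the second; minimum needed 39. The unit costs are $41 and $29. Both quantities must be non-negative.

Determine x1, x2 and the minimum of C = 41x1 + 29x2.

Extreme points and C = 41x1 + 29x2:
  (0, 18) → C = 522
  (13, 0) → C = 533
  (3/2, 21/2) → C = 366
  (11/2, 5/2) → C = 298
The feasible region is unbounded (it extends along (0, 1), (1, 0)), but C strictly increases along every unbounded feasible direction, so there is no improving ray and the minimum is attained at a vertex.

The binding constraints are 4x1 + 2x2 = 27 and 3x1 + 9x2 = 39.
Solving simultaneously gives x1 = 11/2, x2 = 5/2.

x1 = 11/2, x2 = 5/2, minimum C = 298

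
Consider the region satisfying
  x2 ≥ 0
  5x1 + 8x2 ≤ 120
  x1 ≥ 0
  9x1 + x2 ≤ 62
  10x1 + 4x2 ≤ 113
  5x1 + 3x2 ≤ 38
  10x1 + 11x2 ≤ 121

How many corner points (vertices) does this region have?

5

Pairwise boundary intersections that survive every other constraint:
  (0, 0)
  (62/9, 0)
  (0, 11)
  (74/11, 16/11)
  (11/5, 9)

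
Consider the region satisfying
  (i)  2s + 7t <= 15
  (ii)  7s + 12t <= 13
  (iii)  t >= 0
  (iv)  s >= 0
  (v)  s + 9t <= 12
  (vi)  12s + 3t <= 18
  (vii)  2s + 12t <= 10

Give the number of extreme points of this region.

Of the 21 pairwise boundary intersections, those satisfying every inequality are:
  (59/41, 10/41)
  (3/5, 11/15)
  (0, 0)
  (3/2, 0)
  (0, 5/6)

5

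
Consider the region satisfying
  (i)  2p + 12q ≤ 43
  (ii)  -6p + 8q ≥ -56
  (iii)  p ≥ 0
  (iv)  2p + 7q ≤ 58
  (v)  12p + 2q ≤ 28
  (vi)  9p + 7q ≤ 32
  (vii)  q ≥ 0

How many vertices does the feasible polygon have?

The feasible vertices (each the meet of two boundaries and inside every other half-plane) are:
  (0, 43/12)
  (83/94, 323/94)
  (0, 0)
  (2, 2)
  (7/3, 0)

5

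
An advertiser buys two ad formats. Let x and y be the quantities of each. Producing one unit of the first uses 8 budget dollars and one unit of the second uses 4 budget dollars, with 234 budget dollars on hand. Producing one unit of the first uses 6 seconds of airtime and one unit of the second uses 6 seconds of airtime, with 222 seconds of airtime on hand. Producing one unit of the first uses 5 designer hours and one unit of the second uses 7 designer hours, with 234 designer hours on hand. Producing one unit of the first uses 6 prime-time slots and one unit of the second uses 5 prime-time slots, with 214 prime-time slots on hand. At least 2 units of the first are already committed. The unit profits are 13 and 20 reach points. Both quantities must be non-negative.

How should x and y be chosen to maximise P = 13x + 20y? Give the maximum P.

Extreme points and P = 13x + 20y:
  (117/4, 0) → P = 1521/4
  (2, 0) → P = 26
  (43/2, 31/2) → P = 1179/2
  (25/2, 49/2) → P = 1305/2
  (2, 32) → P = 666

At the optimal vertex, 5x + 7y = 234 and x = 2.
Solving simultaneously gives x = 2, y = 32.

x = 2, y = 32, maximum P = 666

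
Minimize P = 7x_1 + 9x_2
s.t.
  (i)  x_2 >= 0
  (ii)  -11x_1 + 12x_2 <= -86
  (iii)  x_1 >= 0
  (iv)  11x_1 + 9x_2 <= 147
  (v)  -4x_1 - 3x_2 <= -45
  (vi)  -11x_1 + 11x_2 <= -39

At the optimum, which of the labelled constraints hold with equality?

(i) and (v)

Extreme points and P = 7x_1 + 9x_2:
  (147/11, 0) → P = 1029/11
  (45/4, 0) → P = 315/4
  (846/77, 61/21) → P = 7935/77
  (266/27, 151/81) → P = 2315/27

The minimum is at (45/4, 0). Substituting into each constraint, equality holds for (i) and (v); the remaining constraints have slack.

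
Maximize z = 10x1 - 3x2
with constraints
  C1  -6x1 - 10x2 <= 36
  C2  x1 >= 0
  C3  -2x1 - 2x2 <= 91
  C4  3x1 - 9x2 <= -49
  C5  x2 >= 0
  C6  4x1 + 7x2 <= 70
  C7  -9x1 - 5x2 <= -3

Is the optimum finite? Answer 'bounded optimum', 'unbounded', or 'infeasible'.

Vertices and z = 10x1 - 3x2:
  (0, 49/9) → z = -49/3
  (0, 10) → z = -30
  (287/57, 406/57) → z = 1652/57
The feasible region has finitely many vertices and no improving ray; the maximum is 1652/57 at (287/57, 406/57).

bounded optimum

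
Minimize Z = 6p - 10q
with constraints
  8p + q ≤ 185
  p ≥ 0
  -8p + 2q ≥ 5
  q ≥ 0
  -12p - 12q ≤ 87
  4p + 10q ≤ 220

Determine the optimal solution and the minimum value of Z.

p = 0, q = 22, minimum Z = -220

Extreme points and Z = 6p - 10q:
  (0, 5/2) → Z = -25
  (0, 22) → Z = -220
  (195/44, 445/22) → Z = -3865/22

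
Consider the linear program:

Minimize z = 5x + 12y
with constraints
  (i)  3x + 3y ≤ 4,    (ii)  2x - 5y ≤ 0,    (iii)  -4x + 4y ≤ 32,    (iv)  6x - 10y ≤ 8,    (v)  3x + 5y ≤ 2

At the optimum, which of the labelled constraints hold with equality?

Vertices and z = 5x + 12y:
  (-40/3, -16/3) → z = -392/3
  (2/5, 4/25) → z = 98/25
  (-19/4, 13/4) → z = 61/4

The minimum is at (-40/3, -16/3). Substituting into each constraint, equality holds for (ii) and (iii); the remaining constraints have slack.

(ii) and (iii)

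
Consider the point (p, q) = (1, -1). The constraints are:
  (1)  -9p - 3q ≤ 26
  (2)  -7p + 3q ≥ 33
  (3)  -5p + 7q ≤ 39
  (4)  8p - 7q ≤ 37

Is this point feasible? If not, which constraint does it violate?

Constraint (2): -7p + 3q = -10, which is not ≥ 33. All other constraints are satisfied.

not feasible — violates (2)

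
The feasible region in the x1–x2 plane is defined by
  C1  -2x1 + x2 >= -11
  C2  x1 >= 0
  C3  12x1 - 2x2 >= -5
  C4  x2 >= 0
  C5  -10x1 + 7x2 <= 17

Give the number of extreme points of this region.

Of the 10 pairwise boundary intersections, those satisfying every inequality are:
  (11/2, 0)
  (47/2, 36)
  (0, 0)
  (0, 17/7)

4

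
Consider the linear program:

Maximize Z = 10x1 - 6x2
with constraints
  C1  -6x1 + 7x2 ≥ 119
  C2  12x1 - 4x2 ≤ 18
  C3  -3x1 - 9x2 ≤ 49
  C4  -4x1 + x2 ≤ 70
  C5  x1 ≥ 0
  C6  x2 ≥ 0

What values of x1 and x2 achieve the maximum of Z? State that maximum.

Vertices and Z = 10x1 - 6x2:
  (301/30, 128/5) → Z = -799/15
  (0, 17) → Z = -102
  (0, 70) → Z = -420
The feasible region is unbounded (it extends along (1, 3), (1, 4)), but Z strictly decreases along every unbounded feasible direction, so there is no improving ray and the maximum is attained at a vertex.

x1 = 301/30, x2 = 128/5, maximum Z = -799/15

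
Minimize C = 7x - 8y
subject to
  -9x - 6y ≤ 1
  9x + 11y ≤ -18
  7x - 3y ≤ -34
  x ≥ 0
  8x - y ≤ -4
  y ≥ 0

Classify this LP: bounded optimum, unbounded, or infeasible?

The boundaries 7x - 3y = -34 and x = 0 meet at (0, 34/3), but that point violates 9x + 11y ≤ -18. Every candidate vertex is excluded by some other constraint, so the feasible region is empty.

infeasible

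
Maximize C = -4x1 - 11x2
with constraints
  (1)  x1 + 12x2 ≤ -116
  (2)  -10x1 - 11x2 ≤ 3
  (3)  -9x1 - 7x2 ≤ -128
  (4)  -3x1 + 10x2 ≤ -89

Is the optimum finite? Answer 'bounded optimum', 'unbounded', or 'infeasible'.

unbounded

From the feasible point (2348/101, -1172/101), moving in the direction (11, -10) keeps every constraint satisfied while C increases without bound.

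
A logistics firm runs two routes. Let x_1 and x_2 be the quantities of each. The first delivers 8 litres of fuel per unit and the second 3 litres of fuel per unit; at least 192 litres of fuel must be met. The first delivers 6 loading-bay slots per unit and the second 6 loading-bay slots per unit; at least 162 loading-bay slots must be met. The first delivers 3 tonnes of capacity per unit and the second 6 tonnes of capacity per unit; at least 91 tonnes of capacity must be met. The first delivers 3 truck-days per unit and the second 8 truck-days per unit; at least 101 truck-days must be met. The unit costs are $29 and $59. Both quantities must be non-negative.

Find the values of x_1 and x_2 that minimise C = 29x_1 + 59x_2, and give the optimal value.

Corner points and C = 29x_1 + 59x_2:
  (0, 64) → C = 3776
  (101/3, 0) → C = 2929/3
  (111/5, 24/5) → C = 927
  (23, 4) → C = 903
The feasible region is unbounded (it extends along (0, 1), (1, 0)), but C strictly increases along every unbounded feasible direction, so there is no improving ray and the minimum is attained at a vertex.

At the optimal vertex, 6x_1 + 6x_2 = 162 and 3x_1 + 8x_2 = 101.
Solving simultaneously gives x_1 = 23, x_2 = 4.

x_1 = 23, x_2 = 4, minimum C = 903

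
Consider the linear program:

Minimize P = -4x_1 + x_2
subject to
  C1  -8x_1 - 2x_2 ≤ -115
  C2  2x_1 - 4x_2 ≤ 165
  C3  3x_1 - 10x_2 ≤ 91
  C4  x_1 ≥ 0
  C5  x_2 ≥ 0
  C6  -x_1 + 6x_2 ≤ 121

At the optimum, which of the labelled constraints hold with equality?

Corner points and P = -4x_1 + x_2:
  (115/8, 0) → P = -115/2
  (224/25, 1083/50) → P = -709/50
  (643/4, 313/8) → P = -4831/8
  (737/4, 407/8) → P = -5489/8
  (91/3, 0) → P = -364/3

The minimum is at (737/4, 407/8). Substituting into each constraint, equality holds for C2 and C6; the remaining constraints have slack.

C2 and C6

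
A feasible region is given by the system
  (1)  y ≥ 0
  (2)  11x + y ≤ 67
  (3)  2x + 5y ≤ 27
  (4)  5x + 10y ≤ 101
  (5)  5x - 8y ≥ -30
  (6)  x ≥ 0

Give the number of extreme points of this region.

5

Of the 15 pairwise boundary intersections, those satisfying every inequality are:
  (67/11, 0)
  (0, 0)
  (308/53, 163/53)
  (66/41, 195/41)
  (0, 15/4)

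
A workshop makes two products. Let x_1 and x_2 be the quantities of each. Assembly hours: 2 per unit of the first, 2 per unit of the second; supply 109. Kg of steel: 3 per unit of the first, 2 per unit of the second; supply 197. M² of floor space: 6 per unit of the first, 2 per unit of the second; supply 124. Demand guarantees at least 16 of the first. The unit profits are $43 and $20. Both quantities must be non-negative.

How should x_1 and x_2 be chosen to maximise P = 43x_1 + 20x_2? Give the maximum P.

x_1 = 16, x_2 = 14, maximum P = 968

Feasible corners and P = 43x_1 + 20x_2:
  (62/3, 0) → P = 2666/3
  (16, 0) → P = 688
  (16, 14) → P = 968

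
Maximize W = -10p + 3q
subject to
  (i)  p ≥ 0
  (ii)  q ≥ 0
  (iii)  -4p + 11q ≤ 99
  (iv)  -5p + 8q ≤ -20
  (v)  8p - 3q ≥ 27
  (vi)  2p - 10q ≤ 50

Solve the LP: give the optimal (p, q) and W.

Vertices and W = -10p + 3q:
  (4, 0) → W = -40
  (25, 0) → W = -250
  (44, 25) → W = -365
The feasible region is unbounded (it extends along (5, 1), (11, 4)), but W strictly decreases along every unbounded feasible direction, so there is no improving ray and the maximum is attained at a vertex.

The optimum lies where q = 0 and -5p + 8q = -20.
Solving simultaneously gives p = 4, q = 0.

p = 4, q = 0, maximum W = -40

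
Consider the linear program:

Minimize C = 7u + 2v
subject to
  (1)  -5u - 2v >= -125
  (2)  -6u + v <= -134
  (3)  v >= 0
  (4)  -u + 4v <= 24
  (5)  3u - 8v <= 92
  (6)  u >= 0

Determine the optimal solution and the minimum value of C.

u = 67/3, v = 0, minimum C = 469/3

Vertices and C = 7u + 2v:
  (393/17, 80/17) → C = 2911/17
  (25, 0) → C = 175
  (67/3, 0) → C = 469/3

At the optimal vertex, -6u + v = -134 and v = 0.
Solving simultaneously gives u = 67/3, v = 0.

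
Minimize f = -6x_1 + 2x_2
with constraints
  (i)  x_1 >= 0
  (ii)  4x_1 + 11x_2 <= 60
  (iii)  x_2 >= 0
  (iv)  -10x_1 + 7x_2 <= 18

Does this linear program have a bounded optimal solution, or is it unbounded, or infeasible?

bounded optimum

Vertices and f = -6x_1 + 2x_2:
  (0, 0) → f = 0
  (0, 18/7) → f = 36/7
  (15, 0) → f = -90
  (37/23, 112/23) → f = 2/23
The feasible region has finitely many vertices and no improving ray; the minimum is -90 at (15, 0).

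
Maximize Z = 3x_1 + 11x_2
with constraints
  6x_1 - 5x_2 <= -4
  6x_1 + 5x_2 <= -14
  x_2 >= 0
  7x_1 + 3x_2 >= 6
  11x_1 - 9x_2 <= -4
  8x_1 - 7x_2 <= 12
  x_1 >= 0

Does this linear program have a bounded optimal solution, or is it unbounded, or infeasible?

The boundaries 6x_1 - 5x_2 = -4 and 7x_1 + 3x_2 = 6 meet at (18/53, 64/53), but that point violates 6x_1 + 5x_2 ≤ -14. Every candidate vertex is excluded by some other constraint, so the feasible region is empty.

infeasible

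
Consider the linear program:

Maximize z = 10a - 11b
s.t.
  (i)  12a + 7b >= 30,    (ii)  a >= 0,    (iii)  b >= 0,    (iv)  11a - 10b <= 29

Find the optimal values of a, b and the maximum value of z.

a = 29/11, b = 0, maximum z = 290/11

Extreme points and z = 10a - 11b:
  (0, 30/7) → z = -330/7
  (5/2, 0) → z = 25
  (29/11, 0) → z = 290/11
The feasible region is unbounded (it extends along (0, 1), (10, 11)), but z strictly decreases along every unbounded feasible direction, so there is no improving ray and the maximum is attained at a vertex.

At the optimal vertex, b = 0 and 11a - 10b = 29.
Solving simultaneously gives a = 29/11, b = 0.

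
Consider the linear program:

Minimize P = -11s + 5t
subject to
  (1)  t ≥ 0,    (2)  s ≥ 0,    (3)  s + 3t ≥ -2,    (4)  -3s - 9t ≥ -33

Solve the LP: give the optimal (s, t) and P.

Vertices and P = -11s + 5t:
  (0, 0) → P = 0
  (11, 0) → P = -121
  (0, 11/3) → P = 55/3

At the optimal vertex, t = 0 and -3s - 9t = -33.
Solving simultaneously gives s = 11, t = 0.

s = 11, t = 0, minimum P = -121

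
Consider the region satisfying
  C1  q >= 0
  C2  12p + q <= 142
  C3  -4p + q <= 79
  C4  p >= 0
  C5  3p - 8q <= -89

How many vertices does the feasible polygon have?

Pairwise boundary intersections that survive every other constraint:
  (63/16, 379/4)
  (349/33, 166/11)
  (0, 79)
  (0, 89/8)

4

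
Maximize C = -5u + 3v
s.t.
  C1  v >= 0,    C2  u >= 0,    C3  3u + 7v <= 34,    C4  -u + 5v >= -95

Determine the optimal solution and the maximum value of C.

The optimum lies where u = 0 and 3u + 7v = 34.
Solving simultaneously gives u = 0, v = 34/7.

u = 0, v = 34/7, maximum C = 102/7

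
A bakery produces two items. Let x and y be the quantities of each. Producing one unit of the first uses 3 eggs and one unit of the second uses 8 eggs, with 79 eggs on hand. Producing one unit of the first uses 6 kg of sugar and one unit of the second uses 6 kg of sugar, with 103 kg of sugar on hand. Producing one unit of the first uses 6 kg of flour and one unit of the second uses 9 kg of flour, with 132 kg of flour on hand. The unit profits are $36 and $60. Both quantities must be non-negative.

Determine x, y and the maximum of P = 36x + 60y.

Extreme points and P = 36x + 60y:
  (0, 0) → P = 0
  (0, 79/8) → P = 1185/2
  (103/6, 0) → P = 618
  (35/3, 11/2) → P = 750

x = 35/3, y = 11/2, maximum P = 750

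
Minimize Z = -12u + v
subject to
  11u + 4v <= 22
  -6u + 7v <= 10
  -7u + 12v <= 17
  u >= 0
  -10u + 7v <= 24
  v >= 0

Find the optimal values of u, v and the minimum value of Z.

u = 2, v = 0, minimum Z = -24

Vertices and Z = -12u + v:
  (49/40, 341/160) → Z = -2011/160
  (2, 0) → Z = -24
  (0, 17/12) → Z = 17/12
  (0, 0) → Z = 0

The optimum lies where 11u + 4v = 22 and v = 0.
Solving simultaneously gives u = 2, v = 0.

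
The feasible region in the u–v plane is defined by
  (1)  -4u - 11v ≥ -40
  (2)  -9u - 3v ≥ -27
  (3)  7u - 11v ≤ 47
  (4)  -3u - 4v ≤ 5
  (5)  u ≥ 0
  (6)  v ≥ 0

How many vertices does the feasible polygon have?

4

Intersecting each pair of boundary lines and keeping only the points that satisfy every inequality leaves:
  (59/29, 84/29)
  (0, 40/11)
  (3, 0)
  (0, 0)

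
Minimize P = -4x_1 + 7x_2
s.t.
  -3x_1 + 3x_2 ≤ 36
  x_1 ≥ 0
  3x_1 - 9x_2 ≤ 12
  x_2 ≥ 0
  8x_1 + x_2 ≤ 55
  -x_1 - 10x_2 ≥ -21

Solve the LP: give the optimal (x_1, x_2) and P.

x_1 = 169/25, x_2 = 23/25, minimum P = -103/5

Feasible corners and P = -4x_1 + 7x_2:
  (0, 0) → P = 0
  (0, 21/10) → P = 147/10
  (4, 0) → P = -16
  (169/25, 23/25) → P = -103/5
  (529/79, 113/79) → P = -1325/79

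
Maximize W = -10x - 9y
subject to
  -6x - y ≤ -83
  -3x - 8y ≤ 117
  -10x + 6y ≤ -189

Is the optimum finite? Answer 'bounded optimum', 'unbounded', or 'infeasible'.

bounded optimum

Extreme points and W = -10x - 9y:
  (781/45, -317/15) → W = 749/45
  (687/46, -152/23) → W = -2067/23
The feasible region has finitely many vertices and no improving ray; the maximum is 749/45 at (781/45, -317/15).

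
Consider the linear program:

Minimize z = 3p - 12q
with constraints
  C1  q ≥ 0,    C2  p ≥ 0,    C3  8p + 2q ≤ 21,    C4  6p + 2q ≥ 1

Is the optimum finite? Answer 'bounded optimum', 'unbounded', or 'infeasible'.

bounded optimum

Vertices and z = 3p - 12q:
  (21/8, 0) → z = 63/8
  (1/6, 0) → z = 1/2
  (0, 21/2) → z = -126
  (0, 1/2) → z = -6
The feasible region has finitely many vertices and no improving ray; the minimum is -126 at (0, 21/2).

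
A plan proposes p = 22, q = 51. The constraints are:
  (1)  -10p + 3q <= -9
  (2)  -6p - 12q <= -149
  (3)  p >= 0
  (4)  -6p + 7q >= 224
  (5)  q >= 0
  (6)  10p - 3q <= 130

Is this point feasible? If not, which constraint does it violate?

feasible

(1): -67 ≤ -9 ✓
(2): -744 ≤ -149 ✓
(3): 22 ≥ 0 ✓
(4): 225 ≥ 224 ✓
(5): 51 ≥ 0 ✓
(6): 67 ≤ 130 ✓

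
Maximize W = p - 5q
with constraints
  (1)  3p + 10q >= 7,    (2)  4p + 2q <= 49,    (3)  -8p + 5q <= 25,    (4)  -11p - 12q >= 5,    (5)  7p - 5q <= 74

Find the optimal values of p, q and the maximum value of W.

p = -67/37, q = 46/37, maximum W = -297/37

Feasible corners and W = p - 5q:
  (-43/19, 131/95) → W = -174/19
  (-67/37, 46/37) → W = -297/37
  (-325/151, 235/151) → W = -1500/151

At the optimal vertex, 3p + 10q = 7 and -11p - 12q = 5.
Solving simultaneously gives p = -67/37, q = 46/37.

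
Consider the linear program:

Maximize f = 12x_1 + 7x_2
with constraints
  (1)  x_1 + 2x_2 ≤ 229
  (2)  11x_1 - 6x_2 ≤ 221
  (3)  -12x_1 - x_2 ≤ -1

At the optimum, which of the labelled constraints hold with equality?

Extreme points and f = 12x_1 + 7x_2:
  (454/7, 1149/14) → f = 18939/14
  (-227/23, 2747/23) → f = 16505/23
  (227/83, -2641/83) → f = -15763/83

The maximum is at (454/7, 1149/14). Substituting into each constraint, equality holds for (1) and (2); the remaining constraints have slack.

(1) and (2)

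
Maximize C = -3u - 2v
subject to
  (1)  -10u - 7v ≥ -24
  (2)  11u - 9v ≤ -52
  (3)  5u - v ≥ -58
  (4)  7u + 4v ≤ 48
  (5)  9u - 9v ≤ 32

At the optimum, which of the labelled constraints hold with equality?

(2) and (3)

Feasible corners and C = -3u - 2v:
  (-148/167, 784/167) → C = -1124/167
  (-382/45, 140/9) → C = -254/45
  (-235/17, -189/17) → C = 1083/17

The maximum is at (-235/17, -189/17). Substituting into each constraint, equality holds for (2) and (3); the remaining constraints have slack.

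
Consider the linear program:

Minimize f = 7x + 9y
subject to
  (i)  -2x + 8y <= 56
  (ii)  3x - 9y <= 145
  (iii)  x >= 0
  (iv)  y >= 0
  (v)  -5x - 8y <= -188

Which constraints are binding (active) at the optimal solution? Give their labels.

Feasible corners and f = 7x + 9y:
  (832/3, 229/3) → f = 7885/3
  (132/7, 82/7) → f = 1662/7
  (145/3, 0) → f = 1015/3
  (188/5, 0) → f = 1316/5

The minimum is at (132/7, 82/7). Substituting into each constraint, equality holds for (i) and (v); the remaining constraints have slack.

(i) and (v)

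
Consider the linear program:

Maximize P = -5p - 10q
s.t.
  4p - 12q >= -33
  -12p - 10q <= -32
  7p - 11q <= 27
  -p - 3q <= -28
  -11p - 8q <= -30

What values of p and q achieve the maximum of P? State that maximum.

p = 79/8, q = 145/24, maximum P = -2635/24

Vertices and P = -5p - 10q:
  (687/40, 339/40) → P = -1365/8
  (79/8, 145/24) → P = -2635/24
  (389/32, 169/32) → P = -3635/32

The optimum lies where 4p - 12q = -33 and -p - 3q = -28.
Solving simultaneously gives p = 79/8, q = 145/24.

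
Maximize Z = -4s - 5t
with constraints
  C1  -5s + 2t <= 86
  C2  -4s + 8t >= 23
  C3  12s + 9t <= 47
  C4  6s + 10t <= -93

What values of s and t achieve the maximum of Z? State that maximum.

Feasible corners and Z = -4s - 5t:
  (-321/16, -229/32) → Z = 3713/32
  (-523/31, 51/62) → Z = 3929/62
  (-487/44, -117/44) → Z = 2533/44

s = -321/16, t = -229/32, maximum Z = 3713/32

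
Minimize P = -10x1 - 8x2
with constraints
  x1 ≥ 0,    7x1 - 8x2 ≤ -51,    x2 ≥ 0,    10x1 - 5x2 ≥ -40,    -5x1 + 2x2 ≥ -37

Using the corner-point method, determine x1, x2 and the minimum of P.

Vertices and P = -10x1 - 8x2:
  (0, 51/8) → P = -51
  (0, 8) → P = -64
  (199/13, 257/13) → P = -4046/13
  (53, 114) → P = -1442

The optimum lies where 10x1 - 5x2 = -40 and -5x1 + 2x2 = -37.
Solving simultaneously gives x1 = 53, x2 = 114.

x1 = 53, x2 = 114, minimum P = -1442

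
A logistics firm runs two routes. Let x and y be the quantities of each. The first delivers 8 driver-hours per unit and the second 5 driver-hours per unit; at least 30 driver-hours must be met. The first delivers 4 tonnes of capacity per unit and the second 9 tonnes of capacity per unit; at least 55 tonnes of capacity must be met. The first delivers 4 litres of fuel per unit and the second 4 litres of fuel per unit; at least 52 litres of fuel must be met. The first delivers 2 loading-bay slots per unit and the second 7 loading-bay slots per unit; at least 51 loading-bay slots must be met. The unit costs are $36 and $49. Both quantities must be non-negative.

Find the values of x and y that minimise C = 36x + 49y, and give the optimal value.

x = 8, y = 5, minimum C = 533

Corner points and C = 36x + 49y:
  (0, 13) → C = 637
  (51/2, 0) → C = 918
  (8, 5) → C = 533
The feasible region is unbounded (it extends along (0, 1), (1, 0)), but C strictly increases along every unbounded feasible direction, so there is no improving ray and the minimum is attained at a vertex.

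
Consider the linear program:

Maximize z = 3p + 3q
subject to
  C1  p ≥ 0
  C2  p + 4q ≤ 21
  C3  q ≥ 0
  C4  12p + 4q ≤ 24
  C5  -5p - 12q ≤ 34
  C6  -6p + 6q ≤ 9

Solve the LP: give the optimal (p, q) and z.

p = 9/8, q = 21/8, maximum z = 45/4

Corner points and z = 3p + 3q:
  (0, 0) → z = 0
  (0, 3/2) → z = 9/2
  (2, 0) → z = 6
  (9/8, 21/8) → z = 45/4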